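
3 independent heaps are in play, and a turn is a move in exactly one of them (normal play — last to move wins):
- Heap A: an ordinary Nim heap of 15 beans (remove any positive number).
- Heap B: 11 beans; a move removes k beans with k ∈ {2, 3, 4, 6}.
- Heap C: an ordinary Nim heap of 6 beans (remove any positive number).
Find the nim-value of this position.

8

Heap A is a plain Nim heap of size 15, so its Grundy value is 15.
Build the Grundy sequence for heap B with g(k) = mex{g(k−s) : s ∈ {2, 3, 4, 6}, s ≤ k}:
g(0) = mex{} = 0
g(1) = mex{} = 0
g(2) = mex{0} = 1
g(3) = mex{0} = 1
g(4) = mex{0,1} = 2
g(5) = mex{0,1} = 2
g(6) = mex{0,1,2} = 3
g(7) = mex{0,1,2} = 3
g(8) = mex{1,2,3} = 0
g(9) = mex{1,2,3} = 0
g(10) = mex{0,2,3} = 1
g(11) = mex{0,2,3} = 1
So g(11) = 1.
Heap C is a plain Nim heap of size 6, so its Grundy value is 6.
The value of a disjunctive sum is the nim-sum of the parts.
Combined value = 15 XOR 1 XOR 6 = 8.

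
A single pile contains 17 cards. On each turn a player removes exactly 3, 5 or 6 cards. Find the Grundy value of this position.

2

Build the Grundy sequence with g(k) = mex{g(k−s) : s ∈ {3, 5, 6}, s ≤ k}:
k:     0  1  2  3  4  5  6  7  8  9 10 11 12 13 14 15 16 17
g(k):  0  0  0  1  1  1  2  2  2  0  0  0  1  1  1  2  2  2
So g(17) = 2.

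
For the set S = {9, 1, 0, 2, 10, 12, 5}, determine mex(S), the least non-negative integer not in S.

3

The values 0, 1, 2 are all present; 3 is the first non-negative integer missing from the set.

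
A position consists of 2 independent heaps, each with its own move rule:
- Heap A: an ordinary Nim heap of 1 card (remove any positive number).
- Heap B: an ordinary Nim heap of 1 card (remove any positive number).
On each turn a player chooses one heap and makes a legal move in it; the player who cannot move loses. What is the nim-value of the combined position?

Heap A is a plain Nim heap of size 1, so its Grundy value is 1.
Heap B is a plain Nim heap of size 1, so its Grundy value is 1.
The value of a disjunctive sum is the nim-sum of the parts.
Combined value = 1 XOR 1 = 0.

0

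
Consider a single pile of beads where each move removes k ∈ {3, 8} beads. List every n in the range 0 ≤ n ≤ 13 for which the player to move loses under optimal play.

0, 1, 2, 6, 7, 11, 12, 13

Compute g(0), g(1), … for moves {3, 8}:
k:     0  1  2  3  4  5  6  7  8  9 10 11 12 13
g(k):  0  0  0  1  1  1  0  0  2  1  1  0  0  0
The P-positions (g = 0) in 0..13 are 0, 1, 2, 6, 7, 11, 12, 13.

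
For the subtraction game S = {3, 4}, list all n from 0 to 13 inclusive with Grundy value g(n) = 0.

0, 1, 2, 7, 8, 9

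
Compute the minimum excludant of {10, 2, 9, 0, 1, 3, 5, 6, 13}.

The values 0, 1, 2, 3 are all present; 4 is the first non-negative integer missing from the set.

4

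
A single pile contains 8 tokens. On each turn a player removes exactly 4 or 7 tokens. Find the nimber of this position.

2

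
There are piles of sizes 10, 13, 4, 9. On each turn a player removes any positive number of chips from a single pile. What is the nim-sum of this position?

10

Nim-sum: 10 XOR 13 XOR 4 XOR 9 = 10.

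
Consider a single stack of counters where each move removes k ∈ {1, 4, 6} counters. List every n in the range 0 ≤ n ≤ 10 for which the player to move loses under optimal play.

0, 2, 5, 7, 10

Compute g(0), g(1), … for moves {1, 4, 6}:
g(0) = mex{} = 0
g(1) = mex{0} = 1
g(2) = mex{1} = 0
g(3) = mex{0} = 1
g(4) = mex{0,1} = 2
g(5) = mex{1,2} = 0
g(6) = mex{0} = 1
g(7) = mex{1} = 0
g(8) = mex{0,2} = 1
g(9) = mex{0,1} = 2
g(10) = mex{1,2} = 0
The P-positions (g = 0) in 0..10 are 0, 2, 5, 7, 10.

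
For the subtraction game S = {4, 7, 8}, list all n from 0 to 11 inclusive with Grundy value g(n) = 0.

Grundy values for subtraction set {4, 7, 8}:
k:     0  1  2  3  4  5  6  7  8  9 10 11
g(k):  0  0  0  0  1  1  1  1  2  2  2  2
The P-positions (g = 0) in 0..11 are 0, 1, 2, 3.

0, 1, 2, 3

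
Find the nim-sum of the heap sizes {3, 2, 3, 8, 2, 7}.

Write each in binary and XOR column by column:
  0011  (3)
  0010  (2)
  0011  (3)
  1000  (8)
  0010  (2)
  0111  (7)
  ----
  1111  (15)

15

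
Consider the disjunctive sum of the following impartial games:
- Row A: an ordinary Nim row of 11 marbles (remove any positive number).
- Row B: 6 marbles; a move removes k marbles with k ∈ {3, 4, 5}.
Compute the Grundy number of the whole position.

9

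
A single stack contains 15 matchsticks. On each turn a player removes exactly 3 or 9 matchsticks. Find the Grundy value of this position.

Compute g(0), g(1), … for moves {3, 9}:
k:     0  1  2  3  4  5  6  7  8  9 10 11 12 13 14 15
g(k):  0  0  0  1  1  1  0  0  0  1  1  1  0  0  0  1
So g(15) = 1.

1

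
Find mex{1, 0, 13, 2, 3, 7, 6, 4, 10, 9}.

The values 0, 1, 2, 3, 4 are all present; 5 is the first non-negative integer missing from the set.

5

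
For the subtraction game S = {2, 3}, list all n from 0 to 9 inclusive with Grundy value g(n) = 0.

0, 1, 5, 6

Compute g(0), g(1), … for moves {2, 3}:
k:     0  1  2  3  4  5  6  7  8  9
g(k):  0  0  1  1  2  0  0  1  1  2
The P-positions (g = 0) in 0..9 are 0, 1, 5, 6.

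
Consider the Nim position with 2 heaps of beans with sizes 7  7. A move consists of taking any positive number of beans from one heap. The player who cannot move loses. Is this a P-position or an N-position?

P-position

Nim-sum: 7 ^ 7 = 0.
The nim-sum is 0, so this is a P-position: the player to move is in a losing position under optimal play.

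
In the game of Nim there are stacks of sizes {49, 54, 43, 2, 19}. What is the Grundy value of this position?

61

In binary:
  110001  (49)
  110110  (54)
  101011  (43)
  000010  (2)
  010011  (19)
  ------
  111101  (61)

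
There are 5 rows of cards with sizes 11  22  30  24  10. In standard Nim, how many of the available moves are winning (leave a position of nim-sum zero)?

3

In binary:
  01011  (11)
  10110  (22)
  11110  (30)
  11000  (24)
  01010  (10)
  -----
  10001  (17)
The overall nim-sum is X = 17. A row of size p has a winning move iff p XOR X < p (reduce it to p XOR X).
  11: 11 XOR 17 = 26 ≥ 11 — no move.
  22: 22 XOR 17 = 7 < 22 — winning move (to 7).
  30: 30 XOR 17 = 15 < 30 — winning move (to 15).
  24: 24 XOR 17 = 9 < 24 — winning move (to 9).
  10: 10 XOR 17 = 27 ≥ 10 — no move.
That gives 3 winning moves.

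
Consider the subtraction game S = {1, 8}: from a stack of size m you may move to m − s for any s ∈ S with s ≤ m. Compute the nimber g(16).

Compute g(0), g(1), … for moves {1, 8}:
k:     0  1  2  3  4  5  6  7  8  9 10 11 12 13 14 15 16
g(k):  0  1  0  1  0  1  0  1  2  0  1  0  1  0  1  0  1
So g(16) = 1.

1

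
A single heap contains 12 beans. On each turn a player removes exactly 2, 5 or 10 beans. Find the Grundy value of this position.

2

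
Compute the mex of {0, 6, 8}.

0 is in the set but 1 is not, so the mex is 1.

1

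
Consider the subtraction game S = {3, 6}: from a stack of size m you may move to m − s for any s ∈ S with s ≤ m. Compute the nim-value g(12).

1

Build the Grundy sequence with g(k) = mex{g(k−s) : s ∈ {3, 6}, s ≤ k}:
k:     0  1  2  3  4  5  6  7  8  9 10 11 12
g(k):  0  0  0  1  1  1  2  2  2  0  0  0  1
So g(12) = 1.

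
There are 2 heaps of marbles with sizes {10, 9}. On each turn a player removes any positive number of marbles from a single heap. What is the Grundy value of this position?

3

Nim-sum: 10 ^ 9 = 3.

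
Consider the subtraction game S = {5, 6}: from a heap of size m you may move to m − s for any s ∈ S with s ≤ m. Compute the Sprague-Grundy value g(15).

0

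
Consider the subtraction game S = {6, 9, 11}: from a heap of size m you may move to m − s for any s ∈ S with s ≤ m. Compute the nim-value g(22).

Grundy values for subtraction set {6, 9, 11}:
k:     0  1  2  3  4  5  6  7  8  9 10 11 12 13 14 15 16 17 18 19 20 21 22
g(k):  0  0  0  0  0  0  1  1  1  1  1  1  2  2  2  2  2  0  0  0  0  0  0
So g(22) = 0.

0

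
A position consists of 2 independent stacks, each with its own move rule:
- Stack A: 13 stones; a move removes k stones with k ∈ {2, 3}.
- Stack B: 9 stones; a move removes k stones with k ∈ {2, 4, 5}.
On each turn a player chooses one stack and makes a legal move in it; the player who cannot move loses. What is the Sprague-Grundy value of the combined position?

0

Grundy values for stack A (subtraction set {2, 3}):
k:     0  1  2  3  4  5  6  7  8  9 10 11 12 13
g(k):  0  0  1  1  2  0  0  1  1  2  0  0  1  1
So g(13) = 1.
Grundy values for stack B (subtraction set {2, 4, 5}):
g(0) = mex{} = 0
g(1) = mex{} = 0
g(2) = mex{0} = 1
g(3) = mex{0} = 1
g(4) = mex{0,1} = 2
g(5) = mex{0,1} = 2
g(6) = mex{0,1,2} = 3
g(7) = mex{1,2} = 0
g(8) = mex{1,2,3} = 0
g(9) = mex{0,2} = 1
So g(9) = 1.
By the Sprague-Grundy theorem, the Grundy value of a sum of independent games is the XOR of the component values.
Combined value = 1 ⊕ 1 = 0.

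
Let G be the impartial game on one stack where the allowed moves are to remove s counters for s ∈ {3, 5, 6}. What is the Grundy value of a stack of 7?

2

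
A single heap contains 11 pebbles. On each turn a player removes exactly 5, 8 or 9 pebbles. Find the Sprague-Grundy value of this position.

Build the Grundy sequence with g(k) = mex{g(k−s) : s ∈ {5, 8, 9}, s ≤ k}:
g(0) = mex{} = 0
g(1) = mex{} = 0
g(2) = mex{} = 0
g(3) = mex{} = 0
g(4) = mex{} = 0
g(5) = mex{0} = 1
g(6) = mex{0} = 1
g(7) = mex{0} = 1
g(8) = mex{0} = 1
g(9) = mex{0} = 1
g(10) = mex{0,1} = 2
g(11) = mex{0,1} = 2
So g(11) = 2.

2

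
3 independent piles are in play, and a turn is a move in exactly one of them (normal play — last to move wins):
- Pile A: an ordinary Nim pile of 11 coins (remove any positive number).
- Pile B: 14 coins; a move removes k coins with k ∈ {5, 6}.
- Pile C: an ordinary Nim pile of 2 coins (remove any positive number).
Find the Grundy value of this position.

9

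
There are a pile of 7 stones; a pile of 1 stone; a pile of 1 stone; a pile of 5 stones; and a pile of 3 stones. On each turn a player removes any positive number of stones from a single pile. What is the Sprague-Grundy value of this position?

1

Nim-sum: 7 XOR 1 XOR 1 XOR 5 XOR 3 = 1.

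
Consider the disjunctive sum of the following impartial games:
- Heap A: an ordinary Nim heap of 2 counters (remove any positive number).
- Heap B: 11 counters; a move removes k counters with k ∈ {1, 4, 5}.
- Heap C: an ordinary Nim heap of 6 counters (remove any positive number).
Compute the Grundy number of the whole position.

Heap A is a plain Nim heap of size 2, so its Grundy value is 2.
For heap B, compute g(0), g(1), … with moves {1, 4, 5}:
k:     0  1  2  3  4  5  6  7  8  9 10 11
g(k):  0  1  0  1  2  3  2  3  0  1  0  1
So g(11) = 1.
Heap C is a plain Nim heap of size 6, so its Grundy value is 6.
The value of a disjunctive sum is the nim-sum of the parts.
Combined value = 2 XOR 1 XOR 6 = 5.

5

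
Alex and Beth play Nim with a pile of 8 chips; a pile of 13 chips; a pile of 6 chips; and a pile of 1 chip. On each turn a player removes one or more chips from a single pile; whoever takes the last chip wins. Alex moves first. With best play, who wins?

Nim-sum: 8 ⊕ 13 ⊕ 6 ⊕ 1 = 2.
The nim-sum is 2 ≠ 0, so this is an N-position: the player to move can win; Alex has a winning move.

Alex wins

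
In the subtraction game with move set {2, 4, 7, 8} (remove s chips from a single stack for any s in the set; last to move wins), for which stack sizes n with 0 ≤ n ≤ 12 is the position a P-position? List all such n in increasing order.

0, 1, 6, 11, 12

Grundy values for subtraction set {2, 4, 7, 8}:
k:     0  1  2  3  4  5  6  7  8  9 10 11 12
g(k):  0  0  1  1  2  2  0  3  1  4  2  0  0
The P-positions (g = 0) in 0..12 are 0, 1, 6, 11, 12.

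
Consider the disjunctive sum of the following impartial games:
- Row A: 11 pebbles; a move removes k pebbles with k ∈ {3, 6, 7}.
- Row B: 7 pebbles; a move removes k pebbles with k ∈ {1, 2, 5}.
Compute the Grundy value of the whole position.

Grundy values for row A (subtraction set {3, 6, 7}):
g(0) = mex{} = 0
g(1) = mex{} = 0
g(2) = mex{} = 0
g(3) = mex{0} = 1
g(4) = mex{0} = 1
g(5) = mex{0} = 1
g(6) = mex{0,1} = 2
g(7) = mex{0,1} = 2
g(8) = mex{0,1} = 2
g(9) = mex{0,1,2} = 3
g(10) = mex{1,2} = 0
g(11) = mex{1,2} = 0
So g(11) = 0.
Build the Grundy sequence for row B with g(k) = mex{g(k−s) : s ∈ {1, 2, 5}, s ≤ k}:
k:     0  1  2  3  4  5  6  7
g(k):  0  1  2  0  1  2  0  1
So g(7) = 1.
By the Sprague-Grundy theorem, the Grundy value of a sum of independent games is the XOR of the component values.
Combined value = 0 XOR 1 = 1.

1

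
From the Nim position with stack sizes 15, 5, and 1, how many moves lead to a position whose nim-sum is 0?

1

Compute the nim-sum pairwise:
15 XOR 5 = 10
10 XOR 1 = 11
The overall nim-sum is X = 11. A stack of size p has a winning move iff p XOR X < p (reduce it to p XOR X).
  15: 15 XOR 11 = 4 < 15 — winning move (to 4).
  5: 5 XOR 11 = 14 ≥ 5 — no move.
  1: 1 XOR 11 = 10 ≥ 1 — no move.
That gives 1 winning move.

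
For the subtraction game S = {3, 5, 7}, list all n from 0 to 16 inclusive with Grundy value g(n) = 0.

0, 1, 2, 10, 11, 12

Compute g(0), g(1), … for moves {3, 5, 7}:
k:     0  1  2  3  4  5  6  7  8  9 10 11 12 13 14 15 16
g(k):  0  0  0  1  1  1  2  2  2  3  0  0  0  1  1  1  2
The P-positions (g = 0) in 0..16 are 0, 1, 2, 10, 11, 12.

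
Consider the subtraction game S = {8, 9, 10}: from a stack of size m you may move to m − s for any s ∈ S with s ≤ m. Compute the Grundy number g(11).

Compute g(0), g(1), … for moves {8, 9, 10}:
k:     0  1  2  3  4  5  6  7  8  9 10 11
g(k):  0  0  0  0  0  0  0  0  1  1  1  1
So g(11) = 1.

1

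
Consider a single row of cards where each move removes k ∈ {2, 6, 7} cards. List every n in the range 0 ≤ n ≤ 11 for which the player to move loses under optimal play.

0, 1, 4, 5, 9

Compute g(0), g(1), … for moves {2, 6, 7}:
k:     0  1  2  3  4  5  6  7  8  9 10 11
g(k):  0  0  1  1  0  0  1  1  2  0  3  1
The P-positions (g = 0) in 0..11 are 0, 1, 4, 5, 9.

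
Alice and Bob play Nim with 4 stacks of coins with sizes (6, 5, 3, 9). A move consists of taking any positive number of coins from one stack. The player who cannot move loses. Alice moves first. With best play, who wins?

Alice wins

In binary:
  0110  (6)
  0101  (5)
  0011  (3)
  1001  (9)
  ----
  1001  (9)
The nim-sum is 9 ≠ 0, so this is an N-position: the player to move can win; Alice has a winning move.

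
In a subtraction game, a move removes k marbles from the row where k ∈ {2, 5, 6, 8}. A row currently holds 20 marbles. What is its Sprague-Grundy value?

1

Build the Grundy sequence with g(k) = mex{g(k−s) : s ∈ {2, 5, 6, 8}, s ≤ k}:
k:     0  1  2  3  4  5  6  7  8  9 10 11 12 13 14 15 16 17 18 19 20
g(k):  0  0  1  1  0  2  1  3  2  2  3  0  2  1  0  0  1  1  0  2  1
So g(20) = 1.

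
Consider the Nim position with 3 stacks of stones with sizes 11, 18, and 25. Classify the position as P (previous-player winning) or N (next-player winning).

Compute the nim-sum pairwise:
11 ⊕ 18 = 25
25 ⊕ 25 = 0
The nim-sum is 0, so this is a P-position: the player to move is in a losing position under optimal play.

P-position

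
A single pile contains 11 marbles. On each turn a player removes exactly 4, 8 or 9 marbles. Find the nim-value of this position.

2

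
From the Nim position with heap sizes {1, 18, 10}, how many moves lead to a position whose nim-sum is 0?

1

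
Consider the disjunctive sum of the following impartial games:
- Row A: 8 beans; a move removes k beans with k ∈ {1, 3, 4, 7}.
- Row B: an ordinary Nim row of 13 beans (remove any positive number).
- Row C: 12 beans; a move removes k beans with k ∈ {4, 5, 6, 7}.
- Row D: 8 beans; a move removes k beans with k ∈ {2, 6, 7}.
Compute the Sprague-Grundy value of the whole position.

Grundy values for row A (subtraction set {1, 3, 4, 7}):
k:     0  1  2  3  4  5  6  7  8
g(k):  0  1  0  1  2  3  2  3  0
So g(8) = 0.
Row B is a plain Nim row of size 13, so its Grundy value is 13.
Build the Grundy sequence for row C with g(k) = mex{g(k−s) : s ∈ {4, 5, 6, 7}, s ≤ k}:
g(0) = mex{} = 0
g(1) = mex{} = 0
g(2) = mex{} = 0
g(3) = mex{} = 0
g(4) = mex{0} = 1
g(5) = mex{0} = 1
g(6) = mex{0} = 1
g(7) = mex{0} = 1
g(8) = mex{0,1} = 2
g(9) = mex{0,1} = 2
g(10) = mex{0,1} = 2
g(11) = mex{1} = 0
g(12) = mex{1,2} = 0
So g(12) = 0.
Build the Grundy sequence for row D with g(k) = mex{g(k−s) : s ∈ {2, 6, 7}, s ≤ k}:
k:     0  1  2  3  4  5  6  7  8
g(k):  0  0  1  1  0  0  1  1  2
So g(8) = 2.
The value of a disjunctive sum is the nim-sum of the parts.
Combined value = 0 XOR 13 XOR 0 XOR 2 = 15.

15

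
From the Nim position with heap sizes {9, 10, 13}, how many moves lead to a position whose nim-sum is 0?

3

Compute the nim-sum pairwise:
9 ⊕ 10 = 3
3 ⊕ 13 = 14
The overall nim-sum is X = 14. A heap of size p has a winning move iff p XOR X < p (reduce it to p XOR X).
  9: 9 XOR 14 = 7 < 9 — winning move (to 7).
  10: 10 XOR 14 = 4 < 10 — winning move (to 4).
  13: 13 XOR 14 = 3 < 13 — winning move (to 3).
That gives 3 winning moves.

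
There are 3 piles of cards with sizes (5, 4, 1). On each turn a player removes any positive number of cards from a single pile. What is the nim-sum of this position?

0

Nim-sum: 5 ^ 4 ^ 1 = 0.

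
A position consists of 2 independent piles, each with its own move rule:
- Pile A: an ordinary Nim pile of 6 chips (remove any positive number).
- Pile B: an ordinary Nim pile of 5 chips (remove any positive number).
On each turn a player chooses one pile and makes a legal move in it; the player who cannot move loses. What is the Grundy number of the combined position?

3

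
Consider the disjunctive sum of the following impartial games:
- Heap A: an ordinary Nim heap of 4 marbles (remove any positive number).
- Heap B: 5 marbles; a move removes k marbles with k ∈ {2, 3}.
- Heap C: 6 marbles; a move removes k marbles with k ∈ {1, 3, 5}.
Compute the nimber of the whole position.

4

Heap A is a plain Nim heap of size 4, so its Grundy value is 4.
Build the Grundy sequence for heap B with g(k) = mex{g(k−s) : s ∈ {2, 3}, s ≤ k}:
k:     0  1  2  3  4  5
g(k):  0  0  1  1  2  0
So g(5) = 0.
Build the Grundy sequence for heap C with g(k) = mex{g(k−s) : s ∈ {1, 3, 5}, s ≤ k}:
g(0) = mex{} = 0
g(1) = mex{0} = 1
g(2) = mex{1} = 0
g(3) = mex{0} = 1
g(4) = mex{1} = 0
g(5) = mex{0} = 1
g(6) = mex{1} = 0
So g(6) = 0.
The value of a disjunctive sum is the nim-sum of the parts.
Combined value = 4 XOR 0 XOR 0 = 4.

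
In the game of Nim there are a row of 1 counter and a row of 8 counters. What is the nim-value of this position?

9

In binary:
  0001  (1)
  1000  (8)
  ----
  1001  (9)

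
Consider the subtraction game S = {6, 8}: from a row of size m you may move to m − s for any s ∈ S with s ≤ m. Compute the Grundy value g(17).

0

Grundy values for subtraction set {6, 8}:
k:     0  1  2  3  4  5  6  7  8  9 10 11 12 13 14 15 16 17
g(k):  0  0  0  0  0  0  1  1  1  1  1  1  2  2  0  0  0  0
So g(17) = 0.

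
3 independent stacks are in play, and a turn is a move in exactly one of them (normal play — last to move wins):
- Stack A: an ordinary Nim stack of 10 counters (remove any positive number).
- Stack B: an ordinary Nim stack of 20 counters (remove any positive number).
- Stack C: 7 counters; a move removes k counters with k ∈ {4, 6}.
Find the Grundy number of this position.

Stack A is a plain Nim stack of size 10, so its Grundy value is 10.
Stack B is a plain Nim stack of size 20, so its Grundy value is 20.
Build the Grundy sequence for stack C with g(k) = mex{g(k−s) : s ∈ {4, 6}, s ≤ k}:
k:     0  1  2  3  4  5  6  7
g(k):  0  0  0  0  1  1  1  1
So g(7) = 1.
By the Sprague-Grundy theorem, the Grundy value of a sum of independent games is the XOR of the component values.
Combined value = 10 XOR 20 XOR 1 = 31.

31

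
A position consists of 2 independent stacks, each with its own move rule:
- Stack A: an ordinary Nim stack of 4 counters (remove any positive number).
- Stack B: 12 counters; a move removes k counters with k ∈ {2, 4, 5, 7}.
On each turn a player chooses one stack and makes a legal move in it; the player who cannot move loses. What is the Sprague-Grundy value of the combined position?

5

Stack A is a plain Nim stack of size 4, so its Grundy value is 4.
Build the Grundy sequence for stack B with g(k) = mex{g(k−s) : s ∈ {2, 4, 5, 7}, s ≤ k}:
k:     0  1  2  3  4  5  6  7  8  9 10 11 12
g(k):  0  0  1  1  2  2  3  3  4  0  0  1  1
So g(12) = 1.
The value of a disjunctive sum is the nim-sum of the parts.
Combined value = 4 ⊕ 1 = 5.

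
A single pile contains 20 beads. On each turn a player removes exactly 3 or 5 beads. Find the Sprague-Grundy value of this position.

Build the Grundy sequence with g(k) = mex{g(k−s) : s ∈ {3, 5}, s ≤ k}:
k:     0  1  2  3  4  5  6  7  8  9 10 11 12 13 14 15 16 17 18 19 20
g(k):  0  0  0  1  1  1  2  2  0  0  0  1  1  1  2  2  0  0  0  1  1
So g(20) = 1.

1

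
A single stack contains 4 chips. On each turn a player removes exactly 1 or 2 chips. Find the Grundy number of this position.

Build the Grundy sequence with g(k) = mex{g(k−s) : s ∈ {1, 2}, s ≤ k}:
k:     0  1  2  3  4
g(k):  0  1  2  0  1
So g(4) = 1.

1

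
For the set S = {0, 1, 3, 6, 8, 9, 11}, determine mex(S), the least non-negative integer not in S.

The values 0, 1 are all present; 2 is the first non-negative integer missing from the set.

2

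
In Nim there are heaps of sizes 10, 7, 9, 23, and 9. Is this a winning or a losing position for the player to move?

Winning position

Nim-sum: 10 ^ 7 ^ 9 ^ 23 ^ 9 = 26.
The nim-sum is 26 ≠ 0, so this is an N-position: the player to move can win.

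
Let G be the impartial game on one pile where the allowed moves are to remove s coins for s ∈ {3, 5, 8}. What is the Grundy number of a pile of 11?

0

Build the Grundy sequence with g(k) = mex{g(k−s) : s ∈ {3, 5, 8}, s ≤ k}:
g(0) = mex{} = 0
g(1) = mex{} = 0
g(2) = mex{} = 0
g(3) = mex{0} = 1
g(4) = mex{0} = 1
g(5) = mex{0} = 1
g(6) = mex{0,1} = 2
g(7) = mex{0,1} = 2
g(8) = mex{0,1} = 2
g(9) = mex{0,1,2} = 3
g(10) = mex{0,1,2} = 3
g(11) = mex{1,2} = 0
So g(11) = 0.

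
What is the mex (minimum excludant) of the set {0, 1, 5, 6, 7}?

2

The values 0, 1 are all present; 2 is the first non-negative integer missing from the set.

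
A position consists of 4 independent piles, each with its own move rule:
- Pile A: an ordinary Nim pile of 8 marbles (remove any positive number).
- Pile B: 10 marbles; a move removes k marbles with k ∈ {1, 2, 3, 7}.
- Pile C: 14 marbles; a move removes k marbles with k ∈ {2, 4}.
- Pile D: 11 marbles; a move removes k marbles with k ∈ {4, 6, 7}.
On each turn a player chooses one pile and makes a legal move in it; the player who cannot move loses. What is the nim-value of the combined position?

11

Pile A is a plain Nim pile of size 8, so its Grundy value is 8.
For pile B, compute g(0), g(1), … with moves {1, 2, 3, 7}:
g(0) = mex{} = 0
g(1) = mex{0} = 1
g(2) = mex{0,1} = 2
g(3) = mex{0,1,2} = 3
g(4) = mex{1,2,3} = 0
g(5) = mex{0,2,3} = 1
g(6) = mex{0,1,3} = 2
g(7) = mex{0,1,2} = 3
g(8) = mex{1,2,3} = 0
g(9) = mex{0,2,3} = 1
g(10) = mex{0,1,3} = 2
So g(10) = 2.
Build the Grundy sequence for pile C with g(k) = mex{g(k−s) : s ∈ {2, 4}, s ≤ k}:
k:     0  1  2  3  4  5  6  7  8  9 10 11 12 13 14
g(k):  0  0  1  1  2  2  0  0  1  1  2  2  0  0  1
So g(14) = 1.
For pile D, compute g(0), g(1), … with moves {4, 6, 7}:
k:     0  1  2  3  4  5  6  7  8  9 10 11
g(k):  0  0  0  0  1  1  1  1  2  2  2  0
So g(11) = 0.
The value of a disjunctive sum is the nim-sum of the parts.
Combined value = 8 XOR 2 XOR 1 XOR 0 = 11.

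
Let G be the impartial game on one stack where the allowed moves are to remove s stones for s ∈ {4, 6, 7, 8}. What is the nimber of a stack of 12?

0

Build the Grundy sequence with g(k) = mex{g(k−s) : s ∈ {4, 6, 7, 8}, s ≤ k}:
g(0) = mex{} = 0
g(1) = mex{} = 0
g(2) = mex{} = 0
g(3) = mex{} = 0
g(4) = mex{0} = 1
g(5) = mex{0} = 1
g(6) = mex{0} = 1
g(7) = mex{0} = 1
g(8) = mex{0,1} = 2
g(9) = mex{0,1} = 2
g(10) = mex{0,1} = 2
g(11) = mex{0,1} = 2
g(12) = mex{1,2} = 0
So g(12) = 0.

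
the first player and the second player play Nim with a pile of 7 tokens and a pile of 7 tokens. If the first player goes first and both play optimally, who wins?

Compute the nim-sum pairwise:
7 ⊕ 7 = 0
The nim-sum is 0, so this is a P-position: the player to move is in a losing position under optimal play; the first player is about to move from it and so loses — the second player wins.

the second player wins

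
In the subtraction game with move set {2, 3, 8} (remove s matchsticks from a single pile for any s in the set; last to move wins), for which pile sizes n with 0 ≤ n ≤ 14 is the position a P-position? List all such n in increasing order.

0, 1, 5, 6, 10, 11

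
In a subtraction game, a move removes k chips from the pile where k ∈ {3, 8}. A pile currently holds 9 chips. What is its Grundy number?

Grundy values for subtraction set {3, 8}:
k:     0  1  2  3  4  5  6  7  8  9
g(k):  0  0  0  1  1  1  0  0  2  1
So g(9) = 1.

1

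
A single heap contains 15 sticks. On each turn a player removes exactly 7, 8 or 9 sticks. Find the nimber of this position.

2

Compute g(0), g(1), … for moves {7, 8, 9}:
k:     0  1  2  3  4  5  6  7  8  9 10 11 12 13 14 15
g(k):  0  0  0  0  0  0  0  1  1  1  1  1  1  1  2  2
So g(15) = 2.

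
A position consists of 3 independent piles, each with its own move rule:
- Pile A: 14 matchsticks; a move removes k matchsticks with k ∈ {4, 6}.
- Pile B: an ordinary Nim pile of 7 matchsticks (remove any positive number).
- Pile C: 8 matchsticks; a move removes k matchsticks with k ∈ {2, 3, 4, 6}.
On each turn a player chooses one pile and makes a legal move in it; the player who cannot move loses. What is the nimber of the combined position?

Grundy values for pile A (subtraction set {4, 6}):
k:     0  1  2  3  4  5  6  7  8  9 10 11 12 13 14
g(k):  0  0  0  0  1  1  1  1  2  2  0  0  0  0  1
So g(14) = 1.
Pile B is a plain Nim pile of size 7, so its Grundy value is 7.
Grundy values for pile C (subtraction set {2, 3, 4, 6}):
g(0) = mex{} = 0
g(1) = mex{} = 0
g(2) = mex{0} = 1
g(3) = mex{0} = 1
g(4) = mex{0,1} = 2
g(5) = mex{0,1} = 2
g(6) = mex{0,1,2} = 3
g(7) = mex{0,1,2} = 3
g(8) = mex{1,2,3} = 0
So g(8) = 0.
The value of a disjunctive sum is the nim-sum of the parts.
Combined value = 1 ⊕ 7 ⊕ 0 = 6.

6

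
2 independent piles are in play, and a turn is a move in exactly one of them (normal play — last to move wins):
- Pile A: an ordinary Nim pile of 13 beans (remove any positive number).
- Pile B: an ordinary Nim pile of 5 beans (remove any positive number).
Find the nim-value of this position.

Pile A is a plain Nim pile of size 13, so its Grundy value is 13.
Pile B is a plain Nim pile of size 5, so its Grundy value is 5.
By the Sprague-Grundy theorem, the Grundy value of a sum of independent games is the XOR of the component values.
Combined value = 13 XOR 5 = 8.

8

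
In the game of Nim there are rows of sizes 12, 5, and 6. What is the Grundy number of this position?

Nim-sum: 12 ^ 5 ^ 6 = 15.

15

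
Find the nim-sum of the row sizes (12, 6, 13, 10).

13

Compute the nim-sum pairwise:
12 ⊕ 6 = 10
10 ⊕ 13 = 7
7 ⊕ 10 = 13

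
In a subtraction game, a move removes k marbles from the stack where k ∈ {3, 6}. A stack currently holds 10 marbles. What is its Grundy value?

Build the Grundy sequence with g(k) = mex{g(k−s) : s ∈ {3, 6}, s ≤ k}:
g(0) = mex{} = 0
g(1) = mex{} = 0
g(2) = mex{} = 0
g(3) = mex{0} = 1
g(4) = mex{0} = 1
g(5) = mex{0} = 1
g(6) = mex{0,1} = 2
g(7) = mex{0,1} = 2
g(8) = mex{0,1} = 2
g(9) = mex{1,2} = 0
g(10) = mex{1,2} = 0
So g(10) = 0.

0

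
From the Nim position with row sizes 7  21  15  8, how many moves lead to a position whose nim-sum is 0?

1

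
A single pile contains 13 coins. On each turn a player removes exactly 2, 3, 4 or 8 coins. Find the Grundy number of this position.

0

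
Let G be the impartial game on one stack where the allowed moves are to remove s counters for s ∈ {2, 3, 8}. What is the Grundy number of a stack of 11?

Compute g(0), g(1), … for moves {2, 3, 8}:
k:     0  1  2  3  4  5  6  7  8  9 10 11
g(k):  0  0  1  1  2  0  0  1  1  2  0  0
So g(11) = 0.

0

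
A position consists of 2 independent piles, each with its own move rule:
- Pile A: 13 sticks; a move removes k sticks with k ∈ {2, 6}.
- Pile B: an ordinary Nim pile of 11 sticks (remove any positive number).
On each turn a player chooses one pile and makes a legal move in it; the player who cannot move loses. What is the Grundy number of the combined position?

Grundy values for pile A (subtraction set {2, 6}):
k:     0  1  2  3  4  5  6  7  8  9 10 11 12 13
g(k):  0  0  1  1  0  0  1  1  0  0  1  1  0  0
So g(13) = 0.
Pile B is a plain Nim pile of size 11, so its Grundy value is 11.
The value of a disjunctive sum is the nim-sum of the parts.
Combined value = 0 ⊕ 11 = 11.

11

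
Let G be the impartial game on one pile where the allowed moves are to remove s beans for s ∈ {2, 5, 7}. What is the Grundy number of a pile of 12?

1

Grundy values for subtraction set {2, 5, 7}:
g(0) = mex{} = 0
g(1) = mex{} = 0
g(2) = mex{0} = 1
g(3) = mex{0} = 1
g(4) = mex{1} = 0
g(5) = mex{0,1} = 2
g(6) = mex{0} = 1
g(7) = mex{0,1,2} = 3
g(8) = mex{0,1} = 2
g(9) = mex{0,1,3} = 2
g(10) = mex{1,2} = 0
g(11) = mex{0,1,2} = 3
g(12) = mex{0,2,3} = 1
So g(12) = 1.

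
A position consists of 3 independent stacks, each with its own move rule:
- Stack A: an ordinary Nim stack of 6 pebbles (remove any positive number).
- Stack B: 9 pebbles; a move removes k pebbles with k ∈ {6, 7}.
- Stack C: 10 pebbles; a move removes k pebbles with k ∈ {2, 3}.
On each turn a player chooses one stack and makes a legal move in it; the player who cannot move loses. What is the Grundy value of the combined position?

Stack A is a plain Nim stack of size 6, so its Grundy value is 6.
Build the Grundy sequence for stack B with g(k) = mex{g(k−s) : s ∈ {6, 7}, s ≤ k}:
g(0) = mex{} = 0
g(1) = mex{} = 0
g(2) = mex{} = 0
g(3) = mex{} = 0
g(4) = mex{} = 0
g(5) = mex{} = 0
g(6) = mex{0} = 1
g(7) = mex{0} = 1
g(8) = mex{0} = 1
g(9) = mex{0} = 1
So g(9) = 1.
Build the Grundy sequence for stack C with g(k) = mex{g(k−s) : s ∈ {2, 3}, s ≤ k}:
k:     0  1  2  3  4  5  6  7  8  9 10
g(k):  0  0  1  1  2  0  0  1  1  2  0
So g(10) = 0.
By the Sprague-Grundy theorem, the Grundy value of a sum of independent games is the XOR of the component values.
Combined value = 6 ⊕ 1 ⊕ 0 = 7.

7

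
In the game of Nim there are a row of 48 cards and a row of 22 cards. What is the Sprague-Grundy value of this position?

38

Nim-sum: 48 ⊕ 22 = 38.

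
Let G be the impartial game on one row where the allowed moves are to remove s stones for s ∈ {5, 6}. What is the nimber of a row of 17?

1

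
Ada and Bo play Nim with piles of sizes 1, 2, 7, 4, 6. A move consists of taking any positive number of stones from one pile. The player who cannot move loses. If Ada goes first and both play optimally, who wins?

Nim-sum: 1 ⊕ 2 ⊕ 7 ⊕ 4 ⊕ 6 = 6.
The nim-sum is 6 ≠ 0, so this is an N-position: the player to move can win; Ada has a winning move.

Ada wins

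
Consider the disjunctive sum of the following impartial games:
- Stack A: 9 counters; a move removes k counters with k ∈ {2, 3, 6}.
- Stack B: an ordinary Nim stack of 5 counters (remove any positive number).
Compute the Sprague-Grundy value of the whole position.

5

Build the Grundy sequence for stack A with g(k) = mex{g(k−s) : s ∈ {2, 3, 6}, s ≤ k}:
g(0) = mex{} = 0
g(1) = mex{} = 0
g(2) = mex{0} = 1
g(3) = mex{0} = 1
g(4) = mex{0,1} = 2
g(5) = mex{1} = 0
g(6) = mex{0,1,2} = 3
g(7) = mex{0,2} = 1
g(8) = mex{0,1,3} = 2
g(9) = mex{1,3} = 0
So g(9) = 0.
Stack B is a plain Nim stack of size 5, so its Grundy value is 5.
The value of a disjunctive sum is the nim-sum of the parts.
Combined value = 0 XOR 5 = 5.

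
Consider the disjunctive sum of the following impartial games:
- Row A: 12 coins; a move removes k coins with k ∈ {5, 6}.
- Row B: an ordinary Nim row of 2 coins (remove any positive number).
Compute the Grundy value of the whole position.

Grundy values for row A (subtraction set {5, 6}):
g(0) = mex{} = 0
g(1) = mex{} = 0
g(2) = mex{} = 0
g(3) = mex{} = 0
g(4) = mex{} = 0
g(5) = mex{0} = 1
g(6) = mex{0} = 1
g(7) = mex{0} = 1
g(8) = mex{0} = 1
g(9) = mex{0} = 1
g(10) = mex{0,1} = 2
g(11) = mex{1} = 0
g(12) = mex{1} = 0
So g(12) = 0.
Row B is a plain Nim row of size 2, so its Grundy value is 2.
By the Sprague-Grundy theorem, the Grundy value of a sum of independent games is the XOR of the component values.
Combined value = 0 ⊕ 2 = 2.

2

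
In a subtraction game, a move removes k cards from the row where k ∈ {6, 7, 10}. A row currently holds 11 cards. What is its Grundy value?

1

Grundy values for subtraction set {6, 7, 10}:
g(0) = mex{} = 0
g(1) = mex{} = 0
g(2) = mex{} = 0
g(3) = mex{} = 0
g(4) = mex{} = 0
g(5) = mex{} = 0
g(6) = mex{0} = 1
g(7) = mex{0} = 1
g(8) = mex{0} = 1
g(9) = mex{0} = 1
g(10) = mex{0} = 1
g(11) = mex{0} = 1
So g(11) = 1.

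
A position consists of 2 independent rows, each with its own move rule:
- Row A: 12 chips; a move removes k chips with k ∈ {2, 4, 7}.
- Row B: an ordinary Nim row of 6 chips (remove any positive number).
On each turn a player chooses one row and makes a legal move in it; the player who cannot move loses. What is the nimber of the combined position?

6

For row A, compute g(0), g(1), … with moves {2, 4, 7}:
g(0) = mex{} = 0
g(1) = mex{} = 0
g(2) = mex{0} = 1
g(3) = mex{0} = 1
g(4) = mex{0,1} = 2
g(5) = mex{0,1} = 2
g(6) = mex{1,2} = 0
g(7) = mex{0,1,2} = 3
g(8) = mex{0,2} = 1
g(9) = mex{1,2,3} = 0
g(10) = mex{0,1} = 2
g(11) = mex{0,2,3} = 1
g(12) = mex{1,2} = 0
So g(12) = 0.
Row B is a plain Nim row of size 6, so its Grundy value is 6.
The value of a disjunctive sum is the nim-sum of the parts.
Combined value = 0 ⊕ 6 = 6.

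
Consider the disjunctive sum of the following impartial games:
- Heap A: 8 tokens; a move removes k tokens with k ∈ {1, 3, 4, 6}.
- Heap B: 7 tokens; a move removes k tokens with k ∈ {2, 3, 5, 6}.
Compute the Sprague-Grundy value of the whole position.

2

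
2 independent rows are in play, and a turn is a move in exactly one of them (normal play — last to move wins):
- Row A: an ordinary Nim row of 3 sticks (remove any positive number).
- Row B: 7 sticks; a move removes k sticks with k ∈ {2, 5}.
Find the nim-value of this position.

Row A is a plain Nim row of size 3, so its Grundy value is 3.
Build the Grundy sequence for row B with g(k) = mex{g(k−s) : s ∈ {2, 5}, s ≤ k}:
k:     0  1  2  3  4  5  6  7
g(k):  0  0  1  1  0  2  1  0
So g(7) = 0.
The value of a disjunctive sum is the nim-sum of the parts.
Combined value = 3 ⊕ 0 = 3.

3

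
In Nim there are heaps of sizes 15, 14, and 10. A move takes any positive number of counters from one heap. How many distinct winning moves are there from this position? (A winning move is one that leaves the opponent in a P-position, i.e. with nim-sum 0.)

3

Compute the nim-sum pairwise:
15 XOR 14 = 1
1 XOR 10 = 11
The overall nim-sum is X = 11. A heap of size p has a winning move iff p XOR X < p (reduce it to p XOR X).
  15: 15 XOR 11 = 4 < 15 — winning move (to 4).
  14: 14 XOR 11 = 5 < 14 — winning move (to 5).
  10: 10 XOR 11 = 1 < 10 — winning move (to 1).
That gives 3 winning moves.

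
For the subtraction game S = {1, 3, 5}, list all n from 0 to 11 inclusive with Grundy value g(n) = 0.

0, 2, 4, 6, 8, 10

Grundy values for subtraction set {1, 3, 5}:
k:     0  1  2  3  4  5  6  7  8  9 10 11
g(k):  0  1  0  1  0  1  0  1  0  1  0  1
The P-positions (g = 0) in 0..11 are 0, 2, 4, 6, 8, 10.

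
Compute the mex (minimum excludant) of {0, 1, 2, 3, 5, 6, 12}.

The values 0, 1, 2, 3 are all present; 4 is the first non-negative integer missing from the set.

4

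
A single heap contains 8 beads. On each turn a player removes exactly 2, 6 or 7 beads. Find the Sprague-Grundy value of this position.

2

Build the Grundy sequence with g(k) = mex{g(k−s) : s ∈ {2, 6, 7}, s ≤ k}:
k:     0  1  2  3  4  5  6  7  8
g(k):  0  0  1  1  0  0  1  1  2
So g(8) = 2.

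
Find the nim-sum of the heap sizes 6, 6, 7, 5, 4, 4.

Bitwise XOR of the heap sizes:
  110  (6)
  110  (6)
  111  (7)
  101  (5)
  100  (4)
  100  (4)
  ---
  010  (2)

2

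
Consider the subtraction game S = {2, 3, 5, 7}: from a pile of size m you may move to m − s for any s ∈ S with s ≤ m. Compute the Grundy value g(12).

1

Grundy values for subtraction set {2, 3, 5, 7}:
k:     0  1  2  3  4  5  6  7  8  9 10 11 12
g(k):  0  0  1  1  2  2  3  3  4  0  0  1  1
So g(12) = 1.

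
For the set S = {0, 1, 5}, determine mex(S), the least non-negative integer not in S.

2

The values 0, 1 are all present; 2 is the first non-negative integer missing from the set.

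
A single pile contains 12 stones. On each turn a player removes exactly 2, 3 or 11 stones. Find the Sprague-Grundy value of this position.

1

Build the Grundy sequence with g(k) = mex{g(k−s) : s ∈ {2, 3, 11}, s ≤ k}:
k:     0  1  2  3  4  5  6  7  8  9 10 11 12
g(k):  0  0  1  1  2  0  0  1  1  2  0  3  1
So g(12) = 1.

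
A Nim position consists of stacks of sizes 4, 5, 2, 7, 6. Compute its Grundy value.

2

Write each in binary and XOR column by column:
  100  (4)
  101  (5)
  010  (2)
  111  (7)
  110  (6)
  ---
  010  (2)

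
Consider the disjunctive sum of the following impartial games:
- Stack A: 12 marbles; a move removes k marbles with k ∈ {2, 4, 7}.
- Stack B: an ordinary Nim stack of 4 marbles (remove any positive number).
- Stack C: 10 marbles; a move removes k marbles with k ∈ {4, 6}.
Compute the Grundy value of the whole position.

4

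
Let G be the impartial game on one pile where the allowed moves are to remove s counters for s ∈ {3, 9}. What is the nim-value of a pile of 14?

0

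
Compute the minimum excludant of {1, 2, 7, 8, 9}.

0

0 is not in the set, so the mex is 0.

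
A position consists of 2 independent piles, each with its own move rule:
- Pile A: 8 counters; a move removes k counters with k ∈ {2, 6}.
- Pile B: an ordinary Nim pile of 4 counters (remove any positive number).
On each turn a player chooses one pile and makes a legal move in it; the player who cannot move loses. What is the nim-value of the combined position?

For pile A, compute g(0), g(1), … with moves {2, 6}:
k:     0  1  2  3  4  5  6  7  8
g(k):  0  0  1  1  0  0  1  1  0
So g(8) = 0.
Pile B is a plain Nim pile of size 4, so its Grundy value is 4.
By the Sprague-Grundy theorem, the Grundy value of a sum of independent games is the XOR of the component values.
Combined value = 0 XOR 4 = 4.

4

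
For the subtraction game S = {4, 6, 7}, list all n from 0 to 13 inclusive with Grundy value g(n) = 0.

0, 1, 2, 3, 11, 12, 13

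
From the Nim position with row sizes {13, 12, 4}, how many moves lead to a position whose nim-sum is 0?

3

Nim-sum: 13 XOR 12 XOR 4 = 5.
The overall nim-sum is X = 5. A row of size p has a winning move iff p XOR X < p (reduce it to p XOR X).
  13: 13 XOR 5 = 8 < 13 — winning move (to 8).
  12: 12 XOR 5 = 9 < 12 — winning move (to 9).
  4: 4 XOR 5 = 1 < 4 — winning move (to 1).
That gives 3 winning moves.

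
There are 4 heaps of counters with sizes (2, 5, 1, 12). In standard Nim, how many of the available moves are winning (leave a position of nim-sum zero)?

1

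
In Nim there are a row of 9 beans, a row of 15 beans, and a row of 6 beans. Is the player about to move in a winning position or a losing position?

Losing position

Compute the nim-sum pairwise:
9 ^ 15 = 6
6 ^ 6 = 0
The nim-sum is 0, so this is a P-position: the player to move is in a losing position under optimal play.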